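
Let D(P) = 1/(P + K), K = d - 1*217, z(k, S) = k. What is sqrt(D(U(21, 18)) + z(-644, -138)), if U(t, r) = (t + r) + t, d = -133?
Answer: I*sqrt(54160690)/290 ≈ 25.377*I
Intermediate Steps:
K = -350 (K = -133 - 1*217 = -133 - 217 = -350)
U(t, r) = r + 2*t (U(t, r) = (r + t) + t = r + 2*t)
D(P) = 1/(-350 + P) (D(P) = 1/(P - 350) = 1/(-350 + P))
sqrt(D(U(21, 18)) + z(-644, -138)) = sqrt(1/(-350 + (18 + 2*21)) - 644) = sqrt(1/(-350 + (18 + 42)) - 644) = sqrt(1/(-350 + 60) - 644) = sqrt(1/(-290) - 644) = sqrt(-1/290 - 644) = sqrt(-186761/290) = I*sqrt(54160690)/290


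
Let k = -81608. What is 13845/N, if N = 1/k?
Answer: -1129862760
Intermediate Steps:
N = -1/81608 (N = 1/(-81608) = -1/81608 ≈ -1.2254e-5)
13845/N = 13845/(-1/81608) = 13845*(-81608) = -1129862760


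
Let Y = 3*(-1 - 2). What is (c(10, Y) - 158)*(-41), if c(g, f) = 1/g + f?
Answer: 68429/10 ≈ 6842.9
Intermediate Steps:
Y = -9 (Y = 3*(-3) = -9)
c(g, f) = f + 1/g
(c(10, Y) - 158)*(-41) = ((-9 + 1/10) - 158)*(-41) = ((-9 + ⅒) - 158)*(-41) = (-89/10 - 158)*(-41) = -1669/10*(-41) = 68429/10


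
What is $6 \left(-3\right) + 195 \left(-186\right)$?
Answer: $-36288$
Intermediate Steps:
$6 \left(-3\right) + 195 \left(-186\right) = -18 - 36270 = -36288$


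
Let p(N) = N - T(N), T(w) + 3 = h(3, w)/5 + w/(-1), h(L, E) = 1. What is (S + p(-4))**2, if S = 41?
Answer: 32041/25 ≈ 1281.6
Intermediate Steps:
T(w) = -14/5 - w (T(w) = -3 + (1/5 + w/(-1)) = -3 + (1*(1/5) + w*(-1)) = -3 + (1/5 - w) = -14/5 - w)
p(N) = 14/5 + 2*N (p(N) = N - (-14/5 - N) = N + (14/5 + N) = 14/5 + 2*N)
(S + p(-4))**2 = (41 + (14/5 + 2*(-4)))**2 = (41 + (14/5 - 8))**2 = (41 - 26/5)**2 = (179/5)**2 = 32041/25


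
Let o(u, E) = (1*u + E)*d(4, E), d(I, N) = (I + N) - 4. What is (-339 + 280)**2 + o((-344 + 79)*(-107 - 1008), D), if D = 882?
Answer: 261390355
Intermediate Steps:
d(I, N) = -4 + I + N
o(u, E) = E*(E + u) (o(u, E) = (1*u + E)*(-4 + 4 + E) = (u + E)*E = (E + u)*E = E*(E + u))
(-339 + 280)**2 + o((-344 + 79)*(-107 - 1008), D) = (-339 + 280)**2 + 882*(882 + (-344 + 79)*(-107 - 1008)) = (-59)**2 + 882*(882 - 265*(-1115)) = 3481 + 882*(882 + 295475) = 3481 + 882*296357 = 3481 + 261386874 = 261390355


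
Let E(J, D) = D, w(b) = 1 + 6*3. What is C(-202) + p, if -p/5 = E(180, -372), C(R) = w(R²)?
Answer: 1879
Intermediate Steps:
w(b) = 19 (w(b) = 1 + 18 = 19)
C(R) = 19
p = 1860 (p = -5*(-372) = 1860)
C(-202) + p = 19 + 1860 = 1879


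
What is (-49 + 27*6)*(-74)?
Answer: -8362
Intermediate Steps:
(-49 + 27*6)*(-74) = (-49 + 162)*(-74) = 113*(-74) = -8362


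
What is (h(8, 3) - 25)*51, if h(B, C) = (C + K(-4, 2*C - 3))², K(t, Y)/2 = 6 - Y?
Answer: 2856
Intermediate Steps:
K(t, Y) = 12 - 2*Y (K(t, Y) = 2*(6 - Y) = 12 - 2*Y)
h(B, C) = (18 - 3*C)² (h(B, C) = (C + (12 - 2*(2*C - 3)))² = (C + (12 - 2*(-3 + 2*C)))² = (C + (12 + (6 - 4*C)))² = (C + (18 - 4*C))² = (18 - 3*C)²)
(h(8, 3) - 25)*51 = (9*(6 - 1*3)² - 25)*51 = (9*(6 - 3)² - 25)*51 = (9*3² - 25)*51 = (9*9 - 25)*51 = (81 - 25)*51 = 56*51 = 2856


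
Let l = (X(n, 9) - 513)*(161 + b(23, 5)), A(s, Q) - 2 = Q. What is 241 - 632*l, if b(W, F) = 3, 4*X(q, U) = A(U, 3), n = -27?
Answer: 53042105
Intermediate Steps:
A(s, Q) = 2 + Q
X(q, U) = 5/4 (X(q, U) = (2 + 3)/4 = (¼)*5 = 5/4)
l = -83927 (l = (5/4 - 513)*(161 + 3) = -2047/4*164 = -83927)
241 - 632*l = 241 - 632*(-83927) = 241 + 53041864 = 53042105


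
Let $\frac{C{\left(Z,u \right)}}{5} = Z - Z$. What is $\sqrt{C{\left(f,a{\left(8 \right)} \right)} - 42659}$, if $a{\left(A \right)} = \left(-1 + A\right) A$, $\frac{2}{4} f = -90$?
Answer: $i \sqrt{42659} \approx 206.54 i$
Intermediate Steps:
$f = -180$ ($f = 2 \left(-90\right) = -180$)
$a{\left(A \right)} = A \left(-1 + A\right)$
$C{\left(Z,u \right)} = 0$ ($C{\left(Z,u \right)} = 5 \left(Z - Z\right) = 5 \cdot 0 = 0$)
$\sqrt{C{\left(f,a{\left(8 \right)} \right)} - 42659} = \sqrt{0 - 42659} = \sqrt{-42659} = i \sqrt{42659}$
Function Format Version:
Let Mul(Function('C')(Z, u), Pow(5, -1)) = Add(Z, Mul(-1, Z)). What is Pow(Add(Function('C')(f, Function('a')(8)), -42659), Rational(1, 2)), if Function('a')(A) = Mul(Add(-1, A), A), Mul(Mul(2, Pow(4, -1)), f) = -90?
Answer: Mul(I, Pow(42659, Rational(1, 2))) ≈ Mul(206.54, I)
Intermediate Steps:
f = -180 (f = Mul(2, -90) = -180)
Function('a')(A) = Mul(A, Add(-1, A))
Function('C')(Z, u) = 0 (Function('C')(Z, u) = Mul(5, Add(Z, Mul(-1, Z))) = Mul(5, 0) = 0)
Pow(Add(Function('C')(f, Function('a')(8)), -42659), Rational(1, 2)) = Pow(Add(0, -42659), Rational(1, 2)) = Pow(-42659, Rational(1, 2)) = Mul(I, Pow(42659, Rational(1, 2)))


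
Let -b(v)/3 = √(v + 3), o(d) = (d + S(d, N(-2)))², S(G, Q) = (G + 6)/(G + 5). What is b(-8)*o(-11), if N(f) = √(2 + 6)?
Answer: -3721*I*√5/12 ≈ -693.37*I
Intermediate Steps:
N(f) = 2*√2 (N(f) = √8 = 2*√2)
S(G, Q) = (6 + G)/(5 + G)
o(d) = (d + (6 + d)/(5 + d))²
b(v) = -3*√(3 + v) (b(v) = -3*√(v + 3) = -3*√(3 + v))
b(-8)*o(-11) = (-3*√(3 - 8))*((6 - 11 - 11*(5 - 11))²/(5 - 11)²) = (-3*I*√5)*((6 - 11 - 11*(-6))²/(-6)²) = (-3*I*√5)*((6 - 11 + 66)²/36) = (-3*I*√5)*((1/36)*61²) = (-3*I*√5)*((1/36)*3721) = -3*I*√5*(3721/36) = -3721*I*√5/12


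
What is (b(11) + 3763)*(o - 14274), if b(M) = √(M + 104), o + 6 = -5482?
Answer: -74364406 - 19762*√115 ≈ -7.4576e+7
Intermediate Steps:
o = -5488 (o = -6 - 5482 = -5488)
b(M) = √(104 + M)
(b(11) + 3763)*(o - 14274) = (√(104 + 11) + 3763)*(-5488 - 14274) = (√115 + 3763)*(-19762) = (3763 + √115)*(-19762) = -74364406 - 19762*√115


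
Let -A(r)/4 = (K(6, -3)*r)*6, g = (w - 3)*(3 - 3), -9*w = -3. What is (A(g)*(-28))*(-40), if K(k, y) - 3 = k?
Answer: 0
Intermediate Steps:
w = ⅓ (w = -⅑*(-3) = ⅓ ≈ 0.33333)
K(k, y) = 3 + k
g = 0 (g = (⅓ - 3)*(3 - 3) = -8/3*0 = 0)
A(r) = -216*r (A(r) = -4*(3 + 6)*r*6 = -4*9*r*6 = -216*r)
(A(g)*(-28))*(-40) = (-216*0*(-28))*(-40) = (0*(-28))*(-40) = 0*(-40) = 0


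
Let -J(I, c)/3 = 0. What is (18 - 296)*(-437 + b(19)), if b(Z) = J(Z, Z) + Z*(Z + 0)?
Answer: 21128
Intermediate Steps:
J(I, c) = 0 (J(I, c) = -3*0 = 0)
b(Z) = Z**2 (b(Z) = 0 + Z*(Z + 0) = 0 + Z*Z = 0 + Z**2 = Z**2)
(18 - 296)*(-437 + b(19)) = (18 - 296)*(-437 + 19**2) = -278*(-437 + 361) = -278*(-76) = 21128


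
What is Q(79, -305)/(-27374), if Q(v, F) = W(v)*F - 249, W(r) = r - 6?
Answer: 11257/13687 ≈ 0.82246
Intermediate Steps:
W(r) = -6 + r
Q(v, F) = -249 + F*(-6 + v) (Q(v, F) = (-6 + v)*F - 249 = F*(-6 + v) - 249 = -249 + F*(-6 + v))
Q(79, -305)/(-27374) = (-249 - 305*(-6 + 79))/(-27374) = (-249 - 305*73)*(-1/27374) = (-249 - 22265)*(-1/27374) = -22514*(-1/27374) = 11257/13687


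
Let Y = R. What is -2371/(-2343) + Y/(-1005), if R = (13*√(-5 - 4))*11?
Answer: 2371/2343 - 143*I/335 ≈ 1.0119 - 0.42687*I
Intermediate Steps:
R = 429*I (R = (13*√(-9))*11 = (13*(3*I))*11 = (39*I)*11 = 429*I ≈ 429.0*I)
Y = 429*I ≈ 429.0*I
-2371/(-2343) + Y/(-1005) = -2371/(-2343) + (429*I)/(-1005) = -2371*(-1/2343) + (429*I)*(-1/1005) = 2371/2343 - 143*I/335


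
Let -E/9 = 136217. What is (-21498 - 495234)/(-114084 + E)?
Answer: 172244/446679 ≈ 0.38561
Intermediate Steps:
E = -1225953 (E = -9*136217 = -1225953)
(-21498 - 495234)/(-114084 + E) = (-21498 - 495234)/(-114084 - 1225953) = -516732/(-1340037) = -516732*(-1/1340037) = 172244/446679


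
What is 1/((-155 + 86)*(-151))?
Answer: 1/10419 ≈ 9.5978e-5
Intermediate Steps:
1/((-155 + 86)*(-151)) = 1/(-69*(-151)) = 1/10419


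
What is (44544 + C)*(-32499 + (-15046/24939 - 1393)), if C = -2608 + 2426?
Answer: -37496875539508/24939 ≈ -1.5035e+9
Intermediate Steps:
C = -182
(44544 + C)*(-32499 + (-15046/24939 - 1393)) = (44544 - 182)*(-32499 + (-15046/24939 - 1393)) = 44362*(-32499 + (-15046*1/24939 - 1393)) = 44362*(-32499 + (-15046/24939 - 1393)) = 44362*(-32499 - 34755073/24939) = 44362*(-845247634/24939) = -37496875539508/24939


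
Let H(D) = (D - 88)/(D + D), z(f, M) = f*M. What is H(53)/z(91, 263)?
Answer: -5/362414 ≈ -1.3796e-5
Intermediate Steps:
z(f, M) = M*f
H(D) = (-88 + D)/(2*D) (H(D) = (-88 + D)/((2*D)) = (-88 + D)*(1/(2*D)) = (-88 + D)/(2*D))
H(53)/z(91, 263) = ((½)*(-88 + 53)/53)/((263*91)) = ((½)*(1/53)*(-35))/23933 = -35/106*1/23933 = -5/362414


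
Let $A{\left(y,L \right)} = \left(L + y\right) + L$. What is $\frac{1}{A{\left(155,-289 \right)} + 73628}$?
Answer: $\frac{1}{73205} \approx 1.366 \cdot 10^{-5}$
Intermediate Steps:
$A{\left(y,L \right)} = y + 2 L$
$\frac{1}{A{\left(155,-289 \right)} + 73628} = \frac{1}{\left(155 + 2 \left(-289\right)\right) + 73628} = \frac{1}{\left(155 - 578\right) + 73628} = \frac{1}{-423 + 73628} = \frac{1}{73205}$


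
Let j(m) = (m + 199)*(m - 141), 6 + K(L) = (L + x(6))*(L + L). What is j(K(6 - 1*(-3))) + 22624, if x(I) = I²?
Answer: 687613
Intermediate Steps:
K(L) = -6 + 2*L*(36 + L) (K(L) = -6 + (L + 6²)*(L + L) = -6 + (L + 36)*(2*L) = -6 + (36 + L)*(2*L) = -6 + 2*L*(36 + L))
j(m) = (-141 + m)*(199 + m) (j(m) = (199 + m)*(-141 + m) = (-141 + m)*(199 + m))
j(K(6 - 1*(-3))) + 22624 = (-28059 + (-6 + 2*(6 - 1*(-3))² + 72*(6 - 1*(-3)))² + 58*(-6 + 2*(6 - 1*(-3))² + 72*(6 - 1*(-3)))) + 22624 = (-28059 + (-6 + 2*(6 + 3)² + 72*(6 + 3))² + 58*(-6 + 2*(6 + 3)² + 72*(6 + 3))) + 22624 = (-28059 + (-6 + 2*9² + 72*9)² + 58*(-6 + 2*9² + 72*9)) + 22624 = (-28059 + (-6 + 2*81 + 648)² + 58*(-6 + 2*81 + 648)) + 22624 = (-28059 + (-6 + 162 + 648)² + 58*(-6 + 162 + 648)) + 22624 = (-28059 + 804² + 58*804) + 22624 = (-28059 + 646416 + 46632) + 22624 = 664989 + 22624 = 687613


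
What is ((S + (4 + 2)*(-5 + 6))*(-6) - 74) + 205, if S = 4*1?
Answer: 71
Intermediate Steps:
S = 4
((S + (4 + 2)*(-5 + 6))*(-6) - 74) + 205 = ((4 + (4 + 2)*(-5 + 6))*(-6) - 74) + 205 = ((4 + 6*1)*(-6) - 74) + 205 = ((4 + 6)*(-6) - 74) + 205 = (10*(-6) - 74) + 205 = (-60 - 74) + 205 = -134 + 205 = 71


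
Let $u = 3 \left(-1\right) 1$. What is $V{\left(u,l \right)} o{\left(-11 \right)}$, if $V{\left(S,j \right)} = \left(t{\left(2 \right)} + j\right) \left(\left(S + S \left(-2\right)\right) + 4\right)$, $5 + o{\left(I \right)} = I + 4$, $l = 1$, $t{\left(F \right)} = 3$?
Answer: $-336$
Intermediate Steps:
$u = -3$ ($u = \left(-3\right) 1 = -3$)
$o{\left(I \right)} = -1 + I$ ($o{\left(I \right)} = -5 + \left(I + 4\right) = -5 + \left(4 + I\right) = -1 + I$)
$V{\left(S,j \right)} = \left(3 + j\right) \left(4 - S\right)$ ($V{\left(S,j \right)} = \left(3 + j\right) \left(\left(S + S \left(-2\right)\right) + 4\right) = \left(3 + j\right) \left(\left(S - 2 S\right) + 4\right) = \left(3 + j\right) \left(- S + 4\right) = \left(3 + j\right) \left(4 - S\right)$)
$V{\left(u,l \right)} o{\left(-11 \right)} = \left(12 - -9 + 4 \cdot 1 - \left(-3\right) 1\right) \left(-1 - 11\right) = \left(12 + 9 + 4 + 3\right) \left(-12\right) = 28 \left(-12\right) = -336$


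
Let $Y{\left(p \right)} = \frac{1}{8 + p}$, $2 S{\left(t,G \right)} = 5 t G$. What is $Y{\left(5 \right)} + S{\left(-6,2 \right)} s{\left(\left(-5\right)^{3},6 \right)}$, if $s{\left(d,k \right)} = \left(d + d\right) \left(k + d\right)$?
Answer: $- \frac{11602499}{13} \approx -8.925 \cdot 10^{5}$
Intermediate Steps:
$S{\left(t,G \right)} = \frac{5 G t}{2}$ ($S{\left(t,G \right)} = \frac{5 t G}{2} = \frac{5 G t}{2}$)
$s{\left(d,k \right)} = 2 d \left(d + k\right)$
$Y{\left(5 \right)} + S{\left(-6,2 \right)} s{\left(\left(-5\right)^{3},6 \right)} = \frac{1}{8 + 5} + \frac{5}{2} \cdot 2 \left(-6\right) 2 \left(-5\right)^{3} \left(\left(-5\right)^{3} + 6\right) = \frac{1}{13} - 30 \cdot 2 \left(-125\right) \left(-125 + 6\right) = \frac{1}{13} - 30 \cdot 2 \left(-125\right) \left(-119\right) = \frac{1}{13} - 892500 = - \frac{11602499}{13}$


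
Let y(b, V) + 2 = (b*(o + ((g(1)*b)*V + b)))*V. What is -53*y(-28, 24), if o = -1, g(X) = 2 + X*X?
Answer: -72834614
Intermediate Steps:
g(X) = 2 + X²
y(b, V) = -2 + V*b*(-1 + b + 3*V*b) (y(b, V) = -2 + (b*(-1 + (((2 + 1²)*b)*V + b)))*V = -2 + (b*(-1 + (((2 + 1)*b)*V + b)))*V = -2 + (b*(-1 + ((3*b)*V + b)))*V = -2 + (b*(-1 + (3*V*b + b)))*V = -2 + (b*(-1 + (b + 3*V*b)))*V = -2 + (b*(-1 + b + 3*V*b))*V = -2 + V*b*(-1 + b + 3*V*b))
-53*y(-28, 24) = -53*(-2 + 24*(-28)² - 1*24*(-28) + 3*24²*(-28)²) = -53*(-2 + 24*784 + 672 + 3*576*784) = -53*(-2 + 18816 + 672 + 1354752) = -53*1374238 = -72834614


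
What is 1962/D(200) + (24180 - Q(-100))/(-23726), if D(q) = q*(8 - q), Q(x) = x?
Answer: -81575201/75923200 ≈ -1.0744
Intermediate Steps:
1962/D(200) + (24180 - Q(-100))/(-23726) = 1962/((200*(8 - 1*200))) + (24180 - 1*(-100))/(-23726) = 1962/((200*(8 - 200))) + (24180 + 100)*(-1/23726) = 1962/((200*(-192))) + 24280*(-1/23726) = 1962/(-38400) - 12140/11863 = 1962*(-1/38400) - 12140/11863 = -327/6400 - 12140/11863 = -81575201/75923200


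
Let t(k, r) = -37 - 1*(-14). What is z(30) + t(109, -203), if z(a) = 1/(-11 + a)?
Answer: -436/19 ≈ -22.947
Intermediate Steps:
t(k, r) = -23 (t(k, r) = -37 + 14 = -23)
z(30) + t(109, -203) = 1/(-11 + 30) - 23 = 1/19 - 23 = -436/19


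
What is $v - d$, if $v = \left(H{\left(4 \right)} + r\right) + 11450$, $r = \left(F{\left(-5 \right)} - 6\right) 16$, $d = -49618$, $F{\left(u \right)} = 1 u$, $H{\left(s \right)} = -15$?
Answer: $60877$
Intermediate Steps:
$F{\left(u \right)} = u$
$r = -176$ ($r = \left(-5 - 6\right) 16 = \left(-11\right) 16 = -176$)
$v = 11259$ ($v = \left(-15 - 176\right) + 11450 = -191 + 11450 = 11259$)
$v - d = 11259 - -49618 = 11259 + 49618 = 60877$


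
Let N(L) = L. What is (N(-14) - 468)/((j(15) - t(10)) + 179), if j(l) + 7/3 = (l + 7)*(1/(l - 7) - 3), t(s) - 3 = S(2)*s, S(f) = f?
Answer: -5784/1085 ≈ -5.3309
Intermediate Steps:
t(s) = 3 + 2*s
j(l) = -7/3 + (-3 + 1/(-7 + l))*(7 + l) (j(l) = -7/3 + (l + 7)*(1/(l - 7) - 3) = -7/3 + (7 + l)*(1/(-7 + l) - 3) = -7/3 + (7 + l)*(-3 + 1/(-7 + l)) = -7/3 + (-3 + 1/(-7 + l))*(7 + l))
(N(-14) - 468)/((j(15) - t(10)) + 179) = (-14 - 468)/(((511 - 9*15² - 4*15)/(3*(-7 + 15)) - (3 + 2*10)) + 179) = -482/(((⅓)*(511 - 9*225 - 60)/8 - (3 + 20)) + 179) = -482/(((⅓)*(⅛)*(511 - 2025 - 60) - 1*23) + 179) = -482/(((⅓)*(⅛)*(-1574) - 23) + 179) = -482/((-787/12 - 23) + 179) = -482/(-1063/12 + 179) = -482/1085/12 = -482*12/1085 = -5784/1085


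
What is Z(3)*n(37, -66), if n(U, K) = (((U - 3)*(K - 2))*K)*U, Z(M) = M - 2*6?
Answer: -50813136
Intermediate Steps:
Z(M) = -12 + M (Z(M) = M - 12 = -12 + M)
n(U, K) = K*U*(-3 + U)*(-2 + K) (n(U, K) = (((-3 + U)*(-2 + K))*K)*U = (K*(-3 + U)*(-2 + K))*U = K*U*(-3 + U)*(-2 + K))
Z(3)*n(37, -66) = (-12 + 3)*(-66*37*(6 - 3*(-66) - 2*37 - 66*37)) = -(-594)*37*(6 + 198 - 74 - 2442) = -(-594)*37*(-2312) = -9*5645904 = -50813136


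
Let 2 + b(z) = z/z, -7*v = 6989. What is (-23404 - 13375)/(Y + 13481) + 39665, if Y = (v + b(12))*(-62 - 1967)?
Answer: 566782883462/14289251 ≈ 39665.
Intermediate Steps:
v = -6989/7 (v = -1/7*6989 = -6989/7 ≈ -998.43)
b(z) = -1 (b(z) = -2 + z/z = -2 + 1 = -1)
Y = 14194884/7 (Y = (-6989/7 - 1)*(-62 - 1967) = -6996/7*(-2029) = 14194884/7 ≈ 2.0278e+6)
(-23404 - 13375)/(Y + 13481) + 39665 = (-23404 - 13375)/(14194884/7 + 13481) + 39665 = -36779/14289251/7 + 39665 = -36779*7/14289251 + 39665 = -257453/14289251 + 39665 = 566782883462/14289251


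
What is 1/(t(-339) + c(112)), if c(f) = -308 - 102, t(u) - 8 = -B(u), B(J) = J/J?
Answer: -1/403 ≈ -0.0024814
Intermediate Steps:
B(J) = 1
t(u) = 7 (t(u) = 8 - 1*1 = 8 - 1 = 7)
c(f) = -410
1/(t(-339) + c(112)) = 1/(7 - 410) = 1/(-403) = -1/403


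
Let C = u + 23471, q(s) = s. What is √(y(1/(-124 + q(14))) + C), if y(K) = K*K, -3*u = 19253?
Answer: √1857108009/330 ≈ 130.59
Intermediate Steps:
u = -19253/3 (u = -⅓*19253 = -19253/3 ≈ -6417.7)
y(K) = K²
C = 51160/3 (C = -19253/3 + 23471 = 51160/3 ≈ 17053.)
√(y(1/(-124 + q(14))) + C) = √((1/(-124 + 14))² + 51160/3) = √((1/(-110))² + 51160/3) = √((-1/110)² + 51160/3) = √(1/12100 + 51160/3) = √(619036003/36300) = √1857108009/330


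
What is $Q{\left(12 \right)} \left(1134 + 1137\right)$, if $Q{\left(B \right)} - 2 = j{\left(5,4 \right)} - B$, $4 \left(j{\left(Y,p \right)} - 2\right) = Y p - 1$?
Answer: $- \frac{29523}{4} \approx -7380.8$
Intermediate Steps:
$j{\left(Y,p \right)} = \frac{7}{4} + \frac{Y p}{4}$ ($j{\left(Y,p \right)} = 2 + \frac{Y p - 1}{4} = 2 + \frac{-1 + Y p}{4} = 2 + \left(- \frac{1}{4} + \frac{Y p}{4}\right) = \frac{7}{4} + \frac{Y p}{4}$)
$Q{\left(B \right)} = \frac{35}{4} - B$ ($Q{\left(B \right)} = 2 - \left(- \frac{7}{4} - 5 + B\right) = 2 - \left(- \frac{27}{4} + B\right) = \frac{35}{4} - B$)
$Q{\left(12 \right)} \left(1134 + 1137\right) = \left(\frac{35}{4} - 12\right) \left(1134 + 1137\right) = \left(\frac{35}{4} - 12\right) 2271 = \left(- \frac{13}{4}\right) 2271 = - \frac{29523}{4}$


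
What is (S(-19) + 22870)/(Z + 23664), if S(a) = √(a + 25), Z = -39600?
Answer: -11435/7968 - √6/15936 ≈ -1.4353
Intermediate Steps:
S(a) = √(25 + a)
(S(-19) + 22870)/(Z + 23664) = (√(25 - 19) + 22870)/(-39600 + 23664) = (√6 + 22870)/(-15936) = (22870 + √6)*(-1/15936) = -11435/7968 - √6/15936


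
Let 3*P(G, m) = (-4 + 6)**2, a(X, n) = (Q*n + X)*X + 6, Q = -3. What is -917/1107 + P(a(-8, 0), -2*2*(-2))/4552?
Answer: -1043177/1259766 ≈ -0.82807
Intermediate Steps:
a(X, n) = 6 + X*(X - 3*n) (a(X, n) = (-3*n + X)*X + 6 = (X - 3*n)*X + 6 = X*(X - 3*n) + 6 = 6 + X*(X - 3*n))
P(G, m) = 4/3 (P(G, m) = (-4 + 6)**2/3 = (1/3)*2**2 = (1/3)*4 = 4/3)
-917/1107 + P(a(-8, 0), -2*2*(-2))/4552 = -917/1107 + (4/3)/4552 = -917*1/1107 + (4/3)*(1/4552) = -917/1107 + 1/3414 = -1043177/1259766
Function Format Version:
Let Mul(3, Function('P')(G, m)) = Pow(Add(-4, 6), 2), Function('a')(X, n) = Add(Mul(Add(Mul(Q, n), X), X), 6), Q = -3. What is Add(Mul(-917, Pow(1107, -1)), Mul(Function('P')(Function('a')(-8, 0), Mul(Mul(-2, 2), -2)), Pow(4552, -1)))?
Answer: Rational(-1043177, 1259766) ≈ -0.82807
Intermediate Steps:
Function('a')(X, n) = Add(6, Mul(X, Add(X, Mul(-3, n)))) (Function('a')(X, n) = Add(Mul(Add(Mul(-3, n), X), X), 6) = Add(Mul(Add(X, Mul(-3, n)), X), 6) = Add(Mul(X, Add(X, Mul(-3, n))), 6) = Add(6, Mul(X, Add(X, Mul(-3, n)))))
Function('P')(G, m) = Rational(4, 3) (Function('P')(G, m) = Mul(Rational(1, 3), Pow(Add(-4, 6), 2)) = Mul(Rational(1, 3), Pow(2, 2)) = Mul(Rational(1, 3), 4) = Rational(4, 3))
Add(Mul(-917, Pow(1107, -1)), Mul(Function('P')(Function('a')(-8, 0), Mul(Mul(-2, 2), -2)), Pow(4552, -1))) = Add(Mul(-917, Pow(1107, -1)), Mul(Rational(4, 3), Pow(4552, -1))) = Add(Mul(-917, Rational(1, 1107)), Mul(Rational(4, 3), Rational(1, 4552))) = Add(Rational(-917, 1107), Rational(1, 3414)) = Rational(-1043177, 1259766)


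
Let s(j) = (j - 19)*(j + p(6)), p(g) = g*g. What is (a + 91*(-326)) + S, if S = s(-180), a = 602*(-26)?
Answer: -16662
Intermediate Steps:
p(g) = g²
s(j) = (-19 + j)*(36 + j) (s(j) = (j - 19)*(j + 6²) = (-19 + j)*(j + 36) = (-19 + j)*(36 + j))
a = -15652
S = 28656 (S = -684 + (-180)² + 17*(-180) = -684 + 32400 - 3060 = 28656)
(a + 91*(-326)) + S = (-15652 + 91*(-326)) + 28656 = (-15652 - 29666) + 28656 = -45318 + 28656 = -16662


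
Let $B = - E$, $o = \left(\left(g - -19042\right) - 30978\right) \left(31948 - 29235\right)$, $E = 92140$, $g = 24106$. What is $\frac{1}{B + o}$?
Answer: $\frac{1}{32925070} \approx 3.0372 \cdot 10^{-8}$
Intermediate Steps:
$o = 33017210$ ($o = \left(\left(24106 - -19042\right) - 30978\right) \left(31948 - 29235\right) = \left(\left(24106 + 19042\right) - 30978\right) 2713 = \left(43148 - 30978\right) 2713 = 12170 \cdot 2713 = 33017210$)
$B = -92140$ ($B = \left(-1\right) 92140 = -92140$)
$\frac{1}{B + o} = \frac{1}{-92140 + 33017210} = \frac{1}{32925070}$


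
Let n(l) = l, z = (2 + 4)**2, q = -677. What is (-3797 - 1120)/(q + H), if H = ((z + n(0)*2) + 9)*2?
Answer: 4917/587 ≈ 8.3765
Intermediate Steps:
z = 36 (z = 6**2 = 36)
H = 90 (H = ((36 + 0*2) + 9)*2 = ((36 + 0) + 9)*2 = (36 + 9)*2 = 45*2 = 90)
(-3797 - 1120)/(q + H) = (-3797 - 1120)/(-677 + 90) = -4917/(-587) = -4917*(-1/587) = 4917/587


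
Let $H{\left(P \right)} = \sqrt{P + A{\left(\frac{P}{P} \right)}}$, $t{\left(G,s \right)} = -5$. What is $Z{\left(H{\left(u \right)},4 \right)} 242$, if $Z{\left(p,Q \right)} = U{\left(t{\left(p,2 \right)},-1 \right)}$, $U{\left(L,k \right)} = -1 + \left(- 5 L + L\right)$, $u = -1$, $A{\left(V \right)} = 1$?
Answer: $4598$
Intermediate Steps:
$H{\left(P \right)} = \sqrt{1 + P}$ ($H{\left(P \right)} = \sqrt{P + 1} = \sqrt{1 + P}$)
$U{\left(L,k \right)} = -1 - 4 L$
$Z{\left(p,Q \right)} = 19$ ($Z{\left(p,Q \right)} = -1 - -20 = -1 + 20 = 19$)
$Z{\left(H{\left(u \right)},4 \right)} 242 = 19 \cdot 242 = 4598$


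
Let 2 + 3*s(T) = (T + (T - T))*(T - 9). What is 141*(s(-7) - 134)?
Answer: -13724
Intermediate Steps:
s(T) = -⅔ + T*(-9 + T)/3 (s(T) = -⅔ + ((T + (T - T))*(T - 9))/3 = -⅔ + ((T + 0)*(-9 + T))/3 = -⅔ + (T*(-9 + T))/3 = -⅔ + T*(-9 + T)/3)
141*(s(-7) - 134) = 141*((-⅔ - 3*(-7) + (⅓)*(-7)²) - 134) = 141*((-⅔ + 21 + (⅓)*49) - 134) = 141*((-⅔ + 21 + 49/3) - 134) = 141*(110/3 - 134) = 141*(-292/3) = -13724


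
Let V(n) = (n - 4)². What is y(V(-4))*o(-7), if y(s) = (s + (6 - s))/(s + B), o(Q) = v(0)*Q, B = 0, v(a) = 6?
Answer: -63/16 ≈ -3.9375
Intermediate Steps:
V(n) = (-4 + n)²
o(Q) = 6*Q
y(s) = 6/s (y(s) = (s + (6 - s))/(s + 0) = 6/s)
y(V(-4))*o(-7) = (6/((-4 - 4)²))*(6*(-7)) = (6/((-8)²))*(-42) = (6/64)*(-42) = (6*(1/64))*(-42) = (3/32)*(-42) = -63/16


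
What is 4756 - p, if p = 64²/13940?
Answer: 16573636/3485 ≈ 4755.7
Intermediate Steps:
p = 1024/3485 (p = 4096*(1/13940) = 1024/3485 ≈ 0.29383)
4756 - p = 4756 - 1*1024/3485 = 4756 - 1024/3485 = 16573636/3485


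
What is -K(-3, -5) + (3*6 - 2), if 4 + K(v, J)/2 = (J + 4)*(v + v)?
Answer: 12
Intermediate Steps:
K(v, J) = -8 + 4*v*(4 + J) (K(v, J) = -8 + 2*((J + 4)*(v + v)) = -8 + 2*((4 + J)*(2*v)) = -8 + 2*(2*v*(4 + J)) = -8 + 4*v*(4 + J))
-K(-3, -5) + (3*6 - 2) = -(-8 + 16*(-3) + 4*(-5)*(-3)) + (3*6 - 2) = -(-8 - 48 + 60) + (18 - 2) = -1*4 + 16 = -4 + 16 = 12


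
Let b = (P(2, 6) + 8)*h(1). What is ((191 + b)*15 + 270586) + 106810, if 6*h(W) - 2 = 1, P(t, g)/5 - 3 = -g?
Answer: 760417/2 ≈ 3.8021e+5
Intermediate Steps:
P(t, g) = 15 - 5*g (P(t, g) = 15 + 5*(-g) = 15 - 5*g)
h(W) = 1/2 (h(W) = 1/3 + (1/6)*1 = 1/3 + 1/6 = 1/2)
b = -7/2 (b = ((15 - 5*6) + 8)*(1/2) = ((15 - 30) + 8)*(1/2) = (-15 + 8)*(1/2) = -7*1/2 = -7/2 ≈ -3.5000)
((191 + b)*15 + 270586) + 106810 = ((191 - 7/2)*15 + 270586) + 106810 = ((375/2)*15 + 270586) + 106810 = (5625/2 + 270586) + 106810 = 546797/2 + 106810 = 760417/2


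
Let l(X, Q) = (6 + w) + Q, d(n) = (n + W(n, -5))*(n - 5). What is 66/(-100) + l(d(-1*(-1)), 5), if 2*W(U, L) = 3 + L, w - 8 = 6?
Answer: 1217/50 ≈ 24.340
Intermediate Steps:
w = 14 (w = 8 + 6 = 14)
W(U, L) = 3/2 + L/2 (W(U, L) = (3 + L)/2 = 3/2 + L/2)
d(n) = (-1 + n)*(-5 + n) (d(n) = (n + (3/2 + (½)*(-5)))*(n - 5) = (n + (3/2 - 5/2))*(-5 + n) = (n - 1)*(-5 + n) = (-1 + n)*(-5 + n))
l(X, Q) = 20 + Q (l(X, Q) = (6 + 14) + Q = 20 + Q)
66/(-100) + l(d(-1*(-1)), 5) = 66/(-100) + (20 + 5) = 66*(-1/100) + 25 = -33/50 + 25 = 1217/50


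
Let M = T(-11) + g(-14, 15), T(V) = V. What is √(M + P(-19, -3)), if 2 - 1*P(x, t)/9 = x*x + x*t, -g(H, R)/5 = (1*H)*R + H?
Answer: I*√2635 ≈ 51.332*I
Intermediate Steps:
g(H, R) = -5*H - 5*H*R (g(H, R) = -5*((1*H)*R + H) = -5*(H*R + H) = -5*(H + H*R) = -5*H - 5*H*R)
P(x, t) = 18 - 9*x² - 9*t*x (P(x, t) = 18 - 9*(x*x + x*t) = 18 - 9*(x² + t*x) = 18 + (-9*x² - 9*t*x) = 18 - 9*x² - 9*t*x)
M = 1109 (M = -11 - 5*(-14)*(1 + 15) = -11 - 5*(-14)*16 = -11 + 1120 = 1109)
√(M + P(-19, -3)) = √(1109 + (18 - 9*(-19)² - 9*(-3)*(-19))) = √(1109 + (18 - 9*361 - 513)) = √(1109 + (18 - 3249 - 513)) = √(1109 - 3744) = √(-2635) = I*√2635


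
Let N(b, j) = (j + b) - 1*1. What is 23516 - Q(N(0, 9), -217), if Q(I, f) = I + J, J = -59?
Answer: 23567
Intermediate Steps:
N(b, j) = -1 + b + j (N(b, j) = (b + j) - 1 = -1 + b + j)
Q(I, f) = -59 + I (Q(I, f) = I - 59 = -59 + I)
23516 - Q(N(0, 9), -217) = 23516 - (-59 + (-1 + 0 + 9)) = 23516 - (-59 + 8) = 23516 - 1*(-51) = 23516 + 51 = 23567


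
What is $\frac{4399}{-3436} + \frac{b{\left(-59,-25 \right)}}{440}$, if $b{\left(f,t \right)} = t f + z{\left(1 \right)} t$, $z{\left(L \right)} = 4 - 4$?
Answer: $\frac{156627}{75592} \approx 2.072$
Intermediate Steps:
$z{\left(L \right)} = 0$ ($z{\left(L \right)} = 4 - 4 = 0$)
$b{\left(f,t \right)} = f t$ ($b{\left(f,t \right)} = t f + 0 t = f t + 0 = f t$)
$\frac{4399}{-3436} + \frac{b{\left(-59,-25 \right)}}{440} = \frac{4399}{-3436} + \frac{\left(-59\right) \left(-25\right)}{440} = 4399 \left(- \frac{1}{3436}\right) + 1475 \cdot \frac{1}{440} = - \frac{4399}{3436} + \frac{295}{88} = \frac{156627}{75592}$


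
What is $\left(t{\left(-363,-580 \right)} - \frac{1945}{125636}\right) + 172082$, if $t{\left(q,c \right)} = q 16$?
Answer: $\frac{20889998319}{125636} \approx 1.6627 \cdot 10^{5}$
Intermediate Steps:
$t{\left(q,c \right)} = 16 q$
$\left(t{\left(-363,-580 \right)} - \frac{1945}{125636}\right) + 172082 = \left(16 \left(-363\right) - \frac{1945}{125636}\right) + 172082 = \left(-5808 - \frac{1945}{125636}\right) + 172082 = - \frac{729695833}{125636} + 172082 = \frac{20889998319}{125636}$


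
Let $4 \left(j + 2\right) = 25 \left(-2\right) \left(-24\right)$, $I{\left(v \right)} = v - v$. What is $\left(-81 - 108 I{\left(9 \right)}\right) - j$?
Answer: $-379$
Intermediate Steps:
$I{\left(v \right)} = 0$
$j = 298$ ($j = -2 + \frac{25 \left(-2\right) \left(-24\right)}{4} = -2 + \frac{\left(-50\right) \left(-24\right)}{4} = -2 + \frac{1}{4} \cdot 1200 = -2 + 300 = 298$)
$\left(-81 - 108 I{\left(9 \right)}\right) - j = \left(-81 - 0\right) - 298 = \left(-81 + 0\right) - 298 = -81 - 298 = -379$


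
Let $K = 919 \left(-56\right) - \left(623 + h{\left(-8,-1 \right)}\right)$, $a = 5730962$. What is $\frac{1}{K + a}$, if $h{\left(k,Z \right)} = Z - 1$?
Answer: $\frac{1}{5678877} \approx 1.7609 \cdot 10^{-7}$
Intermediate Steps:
$h{\left(k,Z \right)} = -1 + Z$ ($h{\left(k,Z \right)} = Z - 1 = -1 + Z$)
$K = -52085$ ($K = 919 \left(-56\right) - 621 = -51464 - 621 = -52085$)
$\frac{1}{K + a} = \frac{1}{-52085 + 5730962} = \frac{1}{5678877}$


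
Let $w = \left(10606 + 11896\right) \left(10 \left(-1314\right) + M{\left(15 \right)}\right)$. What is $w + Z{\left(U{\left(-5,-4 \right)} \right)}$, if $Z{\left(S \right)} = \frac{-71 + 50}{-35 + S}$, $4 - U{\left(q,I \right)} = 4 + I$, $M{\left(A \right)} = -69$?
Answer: $- \frac{9214096437}{31} \approx -2.9723 \cdot 10^{8}$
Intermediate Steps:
$U{\left(q,I \right)} = - I$ ($U{\left(q,I \right)} = 4 - \left(4 + I\right) = - I$)
$Z{\left(S \right)} = - \frac{21}{-35 + S}$
$w = -297228918$ ($w = \left(10606 + 11896\right) \left(10 \left(-1314\right) - 69\right) = 22502 \left(-13140 - 69\right) = 22502 \left(-13209\right) = -297228918$)
$w + Z{\left(U{\left(-5,-4 \right)} \right)} = -297228918 - \frac{21}{-35 - -4} = -297228918 - \frac{21}{-35 + 4} = -297228918 - \frac{21}{-31} = -297228918 - - \frac{21}{31} = -297228918 + \frac{21}{31} = - \frac{9214096437}{31}$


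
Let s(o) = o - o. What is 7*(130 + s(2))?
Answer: 910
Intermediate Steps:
s(o) = 0
7*(130 + s(2)) = 7*(130 + 0) = 7*130 = 910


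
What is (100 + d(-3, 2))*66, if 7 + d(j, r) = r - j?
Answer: 6468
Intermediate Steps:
d(j, r) = -7 + r - j (d(j, r) = -7 + (r - j) = -7 + r - j)
(100 + d(-3, 2))*66 = (100 + (-7 + 2 - 1*(-3)))*66 = (100 + (-7 + 2 + 3))*66 = (100 - 2)*66 = 98*66 = 6468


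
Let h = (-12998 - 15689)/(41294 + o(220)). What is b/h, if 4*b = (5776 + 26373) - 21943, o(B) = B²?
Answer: -228854241/28687 ≈ -7977.6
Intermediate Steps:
h = -28687/89694 (h = (-12998 - 15689)/(41294 + 220²) = -28687/(41294 + 48400) = -28687/89694 ≈ -0.31983)
b = 5103/2 (b = ((5776 + 26373) - 21943)/4 = (32149 - 21943)/4 = (¼)*10206 = 5103/2 ≈ 2551.5)
b/h = 5103/(2*(-28687/89694)) = (5103/2)*(-89694/28687) = -228854241/28687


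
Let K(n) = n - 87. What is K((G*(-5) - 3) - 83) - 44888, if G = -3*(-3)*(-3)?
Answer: -44926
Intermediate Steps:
G = -27 (G = 9*(-3) = -27)
K(n) = -87 + n
K((G*(-5) - 3) - 83) - 44888 = (-87 + ((-27*(-5) - 3) - 83)) - 44888 = (-87 + ((135 - 3) - 83)) - 44888 = (-87 + (132 - 83)) - 44888 = (-87 + 49) - 44888 = -38 - 44888 = -44926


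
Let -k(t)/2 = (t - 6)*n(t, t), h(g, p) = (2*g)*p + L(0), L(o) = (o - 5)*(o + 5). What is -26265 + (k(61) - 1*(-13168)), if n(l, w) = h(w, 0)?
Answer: -10347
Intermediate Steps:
L(o) = (-5 + o)*(5 + o)
h(g, p) = -25 + 2*g*p (h(g, p) = (2*g)*p + (-25 + 0²) = 2*g*p + (-25 + 0) = 2*g*p - 25 = -25 + 2*g*p)
n(l, w) = -25 (n(l, w) = -25 + 2*w*0 = -25 + 0 = -25)
k(t) = -300 + 50*t (k(t) = -2*(t - 6)*(-25) = -2*(-6 + t)*(-25) = -2*(150 - 25*t) = -300 + 50*t)
-26265 + (k(61) - 1*(-13168)) = -26265 + ((-300 + 50*61) - 1*(-13168)) = -26265 + ((-300 + 3050) + 13168) = -26265 + (2750 + 13168) = -26265 + 15918 = -10347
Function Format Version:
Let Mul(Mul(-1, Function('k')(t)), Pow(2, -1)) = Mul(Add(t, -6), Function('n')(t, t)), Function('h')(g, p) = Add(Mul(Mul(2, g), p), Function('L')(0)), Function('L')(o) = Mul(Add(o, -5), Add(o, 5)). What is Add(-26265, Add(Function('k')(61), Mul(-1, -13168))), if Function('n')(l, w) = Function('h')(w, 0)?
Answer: -10347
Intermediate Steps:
Function('L')(o) = Mul(Add(-5, o), Add(5, o))
Function('h')(g, p) = Add(-25, Mul(2, g, p)) (Function('h')(g, p) = Add(Mul(Mul(2, g), p), Add(-25, Pow(0, 2))) = Add(Mul(2, g, p), Add(-25, 0)) = Add(Mul(2, g, p), -25) = Add(-25, Mul(2, g, p)))
Function('n')(l, w) = -25 (Function('n')(l, w) = Add(-25, Mul(2, w, 0)) = Add(-25, 0) = -25)
Function('k')(t) = Add(-300, Mul(50, t)) (Function('k')(t) = Mul(-2, Mul(Add(t, -6), -25)) = Mul(-2, Mul(Add(-6, t), -25)) = Mul(-2, Add(150, Mul(-25, t))) = Add(-300, Mul(50, t)))
Add(-26265, Add(Function('k')(61), Mul(-1, -13168))) = Add(-26265, Add(Add(-300, Mul(50, 61)), Mul(-1, -13168))) = Add(-26265, Add(Add(-300, 3050), 13168)) = Add(-26265, Add(2750, 13168)) = Add(-26265, 15918) = -10347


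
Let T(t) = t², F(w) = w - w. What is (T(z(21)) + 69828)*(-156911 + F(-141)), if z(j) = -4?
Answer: -10959291884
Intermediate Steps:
F(w) = 0
(T(z(21)) + 69828)*(-156911 + F(-141)) = ((-4)² + 69828)*(-156911 + 0) = (16 + 69828)*(-156911) = 69844*(-156911) = -10959291884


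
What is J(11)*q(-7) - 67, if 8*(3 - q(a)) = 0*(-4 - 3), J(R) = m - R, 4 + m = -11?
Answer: -145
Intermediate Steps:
m = -15 (m = -4 - 11 = -15)
J(R) = -15 - R
q(a) = 3 (q(a) = 3 - 0*(-4 - 3) = 3 - 0*(-7) = 3 - 1/8*0 = 3 + 0 = 3)
J(11)*q(-7) - 67 = (-15 - 1*11)*3 - 67 = (-15 - 11)*3 - 67 = -26*3 - 67 = -78 - 67 = -145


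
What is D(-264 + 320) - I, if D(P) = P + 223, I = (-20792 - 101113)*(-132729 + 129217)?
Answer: -428130081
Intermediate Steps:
I = 428130360 (I = -121905*(-3512) = 428130360)
D(P) = 223 + P
D(-264 + 320) - I = (223 + (-264 + 320)) - 1*428130360 = (223 + 56) - 428130360 = 279 - 428130360 = -428130081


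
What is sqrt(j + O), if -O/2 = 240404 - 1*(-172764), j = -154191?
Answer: I*sqrt(980527) ≈ 990.22*I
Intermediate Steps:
O = -826336 (O = -2*(240404 - 1*(-172764)) = -2*(240404 + 172764) = -2*413168 = -826336)
sqrt(j + O) = sqrt(-154191 - 826336) = sqrt(-980527) = I*sqrt(980527)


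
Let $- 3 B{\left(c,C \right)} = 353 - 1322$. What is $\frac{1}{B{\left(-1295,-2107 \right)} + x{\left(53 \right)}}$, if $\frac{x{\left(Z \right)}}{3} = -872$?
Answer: $- \frac{1}{2293} \approx -0.00043611$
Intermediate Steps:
$x{\left(Z \right)} = -2616$ ($x{\left(Z \right)} = 3 \left(-872\right) = -2616$)
$B{\left(c,C \right)} = 323$ ($B{\left(c,C \right)} = - \frac{353 - 1322}{3} = \left(- \frac{1}{3}\right) \left(-969\right) = 323$)
$\frac{1}{B{\left(-1295,-2107 \right)} + x{\left(53 \right)}} = \frac{1}{323 - 2616} = \frac{1}{-2293} = - \frac{1}{2293}$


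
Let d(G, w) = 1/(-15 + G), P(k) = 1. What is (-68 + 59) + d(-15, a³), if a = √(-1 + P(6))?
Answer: -271/30 ≈ -9.0333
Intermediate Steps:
a = 0 (a = √(-1 + 1) = √0 = 0)
(-68 + 59) + d(-15, a³) = (-68 + 59) + 1/(-15 - 15) = -9 + 1/(-30) = -9 - 1/30 = -271/30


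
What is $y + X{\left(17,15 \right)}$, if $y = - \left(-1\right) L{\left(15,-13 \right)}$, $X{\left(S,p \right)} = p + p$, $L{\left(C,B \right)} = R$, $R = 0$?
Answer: $30$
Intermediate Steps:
$L{\left(C,B \right)} = 0$
$X{\left(S,p \right)} = 2 p$
$y = 0$ ($y = - \left(-1\right) 0 = \left(-1\right) 0 = 0$)
$y + X{\left(17,15 \right)} = 0 + 2 \cdot 15 = 0 + 30 = 30$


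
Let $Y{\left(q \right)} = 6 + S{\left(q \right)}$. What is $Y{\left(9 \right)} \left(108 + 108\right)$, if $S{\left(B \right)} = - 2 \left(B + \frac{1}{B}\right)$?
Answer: $-2640$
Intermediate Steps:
$S{\left(B \right)} = - 2 B - \frac{2}{B}$
$Y{\left(q \right)} = 6 - 2 q - \frac{2}{q}$ ($Y{\left(q \right)} = 6 - \left(2 q + \frac{2}{q}\right) = 6 - 2 q - \frac{2}{q}$)
$Y{\left(9 \right)} \left(108 + 108\right) = \left(6 - 18 - \frac{2}{9}\right) \left(108 + 108\right) = \left(6 - 18 - \frac{2}{9}\right) 216 = \left(- \frac{110}{9}\right) 216 = -2640$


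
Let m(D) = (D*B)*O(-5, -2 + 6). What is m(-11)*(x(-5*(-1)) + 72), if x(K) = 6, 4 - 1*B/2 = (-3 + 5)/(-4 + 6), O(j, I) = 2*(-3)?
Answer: 30888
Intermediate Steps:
O(j, I) = -6
B = 6 (B = 8 - 2*(-3 + 5)/(-4 + 6) = 8 - 4/2 = 8 - 2*1 = 8 - 2 = 6)
m(D) = -36*D (m(D) = (D*6)*(-6) = (6*D)*(-6) = -36*D)
m(-11)*(x(-5*(-1)) + 72) = (-36*(-11))*(6 + 72) = 396*78 = 30888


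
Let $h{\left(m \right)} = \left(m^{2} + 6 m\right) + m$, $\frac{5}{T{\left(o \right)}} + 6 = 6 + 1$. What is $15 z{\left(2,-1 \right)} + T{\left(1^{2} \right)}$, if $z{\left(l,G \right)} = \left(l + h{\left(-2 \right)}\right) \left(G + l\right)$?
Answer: $-115$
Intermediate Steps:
$T{\left(o \right)} = 5$ ($T{\left(o \right)} = \frac{5}{-6 + \left(6 + 1\right)} = \frac{5}{-6 + 7} = \frac{5}{1} = 5 \cdot 1 = 5$)
$h{\left(m \right)} = m^{2} + 7 m$
$z{\left(l,G \right)} = \left(-10 + l\right) \left(G + l\right)$ ($z{\left(l,G \right)} = \left(l - 2 \left(7 - 2\right)\right) \left(G + l\right) = \left(l - 10\right) \left(G + l\right) = \left(-10 + l\right) \left(G + l\right)$)
$15 z{\left(2,-1 \right)} + T{\left(1^{2} \right)} = 15 \left(2^{2} - -10 - 20 - 2\right) + 5 = 15 \left(4 + 10 - 20 - 2\right) + 5 = 15 \left(-8\right) + 5 = -120 + 5 = -115$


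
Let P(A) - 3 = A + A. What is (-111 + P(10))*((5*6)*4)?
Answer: -10560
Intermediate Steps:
P(A) = 3 + 2*A (P(A) = 3 + (A + A) = 3 + 2*A)
(-111 + P(10))*((5*6)*4) = (-111 + (3 + 2*10))*((5*6)*4) = (-111 + (3 + 20))*(30*4) = (-111 + 23)*120 = -88*120 = -10560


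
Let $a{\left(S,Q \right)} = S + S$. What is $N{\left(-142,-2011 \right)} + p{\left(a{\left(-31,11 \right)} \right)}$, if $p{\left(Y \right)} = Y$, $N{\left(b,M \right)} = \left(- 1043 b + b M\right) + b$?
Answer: $433464$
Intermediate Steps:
$a{\left(S,Q \right)} = 2 S$
$N{\left(b,M \right)} = - 1042 b + M b$ ($N{\left(b,M \right)} = \left(- 1043 b + M b\right) + b = - 1042 b + M b$)
$N{\left(-142,-2011 \right)} + p{\left(a{\left(-31,11 \right)} \right)} = - 142 \left(-1042 - 2011\right) + 2 \left(-31\right) = \left(-142\right) \left(-3053\right) - 62 = 433526 - 62 = 433464$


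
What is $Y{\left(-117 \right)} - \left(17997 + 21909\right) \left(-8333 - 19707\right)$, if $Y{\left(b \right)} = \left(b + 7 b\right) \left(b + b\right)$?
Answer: $1119183264$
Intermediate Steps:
$Y{\left(b \right)} = 16 b^{2}$ ($Y{\left(b \right)} = 8 b 2 b = 16 b^{2}$)
$Y{\left(-117 \right)} - \left(17997 + 21909\right) \left(-8333 - 19707\right) = 16 \left(-117\right)^{2} - \left(17997 + 21909\right) \left(-8333 - 19707\right) = 16 \cdot 13689 - 39906 \left(-28040\right) = 219024 - -1118964240 = 219024 + 1118964240 = 1119183264$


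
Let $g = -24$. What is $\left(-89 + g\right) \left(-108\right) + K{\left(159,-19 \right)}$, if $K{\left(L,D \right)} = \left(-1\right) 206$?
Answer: $11998$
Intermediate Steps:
$K{\left(L,D \right)} = -206$
$\left(-89 + g\right) \left(-108\right) + K{\left(159,-19 \right)} = \left(-89 - 24\right) \left(-108\right) - 206 = \left(-113\right) \left(-108\right) - 206 = 12204 - 206 = 11998$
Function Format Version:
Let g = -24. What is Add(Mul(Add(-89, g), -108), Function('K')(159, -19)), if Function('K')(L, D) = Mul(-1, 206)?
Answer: 11998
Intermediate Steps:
Function('K')(L, D) = -206
Add(Mul(Add(-89, g), -108), Function('K')(159, -19)) = Add(Mul(Add(-89, -24), -108), -206) = Add(Mul(-113, -108), -206) = Add(12204, -206) = 11998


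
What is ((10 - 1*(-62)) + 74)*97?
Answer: 14162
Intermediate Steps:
((10 - 1*(-62)) + 74)*97 = ((10 + 62) + 74)*97 = (72 + 74)*97 = 146*97 = 14162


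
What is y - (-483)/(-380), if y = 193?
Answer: 72857/380 ≈ 191.73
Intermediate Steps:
y - (-483)/(-380) = 193 - (-483)/(-380) = 193 - (-483)*(-1)/380 = 193 - 1*483/380 = 193 - 483/380 = 72857/380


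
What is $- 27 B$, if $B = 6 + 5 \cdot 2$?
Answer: $-432$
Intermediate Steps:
$B = 16$ ($B = 6 + 10 = 16$)
$- 27 B = \left(-27\right) 16 = -432$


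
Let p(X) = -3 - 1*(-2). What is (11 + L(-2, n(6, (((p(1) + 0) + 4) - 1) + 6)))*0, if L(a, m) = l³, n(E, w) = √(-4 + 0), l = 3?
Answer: 0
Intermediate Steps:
p(X) = -1 (p(X) = -3 + 2 = -1)
n(E, w) = 2*I (n(E, w) = √(-4) = 2*I)
L(a, m) = 27 (L(a, m) = 3³ = 27)
(11 + L(-2, n(6, (((p(1) + 0) + 4) - 1) + 6)))*0 = (11 + 27)*0 = 38*0 = 0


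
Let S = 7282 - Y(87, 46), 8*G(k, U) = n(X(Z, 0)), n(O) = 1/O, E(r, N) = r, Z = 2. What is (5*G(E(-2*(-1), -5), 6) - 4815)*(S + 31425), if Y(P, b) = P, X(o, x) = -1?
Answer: -371958875/2 ≈ -1.8598e+8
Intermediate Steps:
G(k, U) = -⅛ (G(k, U) = (⅛)/(-1) = (⅛)*(-1) = -⅛)
S = 7195 (S = 7282 - 1*87 = 7282 - 87 = 7195)
(5*G(E(-2*(-1), -5), 6) - 4815)*(S + 31425) = (5*(-⅛) - 4815)*(7195 + 31425) = (-5/8 - 4815)*38620 = -38525/8*38620 = -371958875/2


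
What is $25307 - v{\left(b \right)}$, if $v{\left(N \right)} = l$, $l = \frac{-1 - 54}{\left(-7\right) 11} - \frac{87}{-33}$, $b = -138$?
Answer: $\frac{1948381}{77} \approx 25304.0$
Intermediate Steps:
$l = \frac{258}{77}$ ($l = - \frac{55}{-77} - - \frac{29}{11} = \left(-55\right) \left(- \frac{1}{77}\right) + \frac{29}{11} = \frac{5}{7} + \frac{29}{11} = \frac{258}{77} \approx 3.3507$)
$v{\left(N \right)} = \frac{258}{77}$
$25307 - v{\left(b \right)} = 25307 - \frac{258}{77} = \frac{1948381}{77}$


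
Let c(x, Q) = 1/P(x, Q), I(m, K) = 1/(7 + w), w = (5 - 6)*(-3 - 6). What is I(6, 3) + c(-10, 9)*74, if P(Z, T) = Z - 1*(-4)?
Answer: -589/48 ≈ -12.271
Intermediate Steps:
P(Z, T) = 4 + Z (P(Z, T) = Z + 4 = 4 + Z)
w = 9 (w = -1*(-9) = 9)
I(m, K) = 1/16 (I(m, K) = 1/(7 + 9) = 1/16)
c(x, Q) = 1/(4 + x)
I(6, 3) + c(-10, 9)*74 = 1/16 + 74/(4 - 10) = 1/16 + 74/(-6) = 1/16 - ⅙*74 = 1/16 - 37/3 = -589/48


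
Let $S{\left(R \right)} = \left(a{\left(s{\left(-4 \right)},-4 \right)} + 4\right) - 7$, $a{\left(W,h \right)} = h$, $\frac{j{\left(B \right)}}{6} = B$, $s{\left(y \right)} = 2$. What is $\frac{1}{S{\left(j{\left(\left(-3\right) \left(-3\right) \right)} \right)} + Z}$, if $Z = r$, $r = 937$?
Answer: $\frac{1}{930} \approx 0.0010753$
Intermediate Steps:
$j{\left(B \right)} = 6 B$
$Z = 937$
$S{\left(R \right)} = -7$ ($S{\left(R \right)} = \left(-4 + 4\right) - 7 = 0 - 7 = -7$)
$\frac{1}{S{\left(j{\left(\left(-3\right) \left(-3\right) \right)} \right)} + Z} = \frac{1}{-7 + 937} = \frac{1}{930}$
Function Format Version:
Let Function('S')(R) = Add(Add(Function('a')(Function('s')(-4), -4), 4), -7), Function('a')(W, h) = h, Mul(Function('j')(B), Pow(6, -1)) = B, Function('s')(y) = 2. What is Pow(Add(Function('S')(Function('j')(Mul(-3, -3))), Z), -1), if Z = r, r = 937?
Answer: Rational(1, 930) ≈ 0.0010753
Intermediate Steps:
Function('j')(B) = Mul(6, B)
Z = 937
Function('S')(R) = -7 (Function('S')(R) = Add(Add(-4, 4), -7) = Add(0, -7) = -7)
Pow(Add(Function('S')(Function('j')(Mul(-3, -3))), Z), -1) = Pow(Add(-7, 937), -1) = Pow(930, -1) = Rational(1, 930)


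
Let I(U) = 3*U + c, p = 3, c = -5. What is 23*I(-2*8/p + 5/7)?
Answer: -3036/7 ≈ -433.71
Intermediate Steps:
I(U) = -5 + 3*U (I(U) = 3*U - 5 = -5 + 3*U)
23*I(-2*8/p + 5/7) = 23*(-5 + 3*(-2/(3/8) + 5/7)) = 23*(-5 + 3*(-2/(3*(⅛)) + 5*(⅐))) = 23*(-5 + 3*(-2/3/8 + 5/7)) = 23*(-5 + 3*(-2*8/3 + 5/7)) = 23*(-5 + 3*(-16/3 + 5/7)) = 23*(-5 + 3*(-97/21)) = 23*(-5 - 97/7) = 23*(-132/7) = -3036/7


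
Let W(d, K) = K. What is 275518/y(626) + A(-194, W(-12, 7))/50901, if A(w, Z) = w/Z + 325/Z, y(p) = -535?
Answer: -98168921941/190624245 ≈ -514.99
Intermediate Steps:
A(w, Z) = 325/Z + w/Z
275518/y(626) + A(-194, W(-12, 7))/50901 = 275518/(-535) + ((325 - 194)/7)/50901 = 275518*(-1/535) + ((⅐)*131)*(1/50901) = -275518/535 + (131/7)*(1/50901) = -275518/535 + 131/356307 = -98168921941/190624245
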